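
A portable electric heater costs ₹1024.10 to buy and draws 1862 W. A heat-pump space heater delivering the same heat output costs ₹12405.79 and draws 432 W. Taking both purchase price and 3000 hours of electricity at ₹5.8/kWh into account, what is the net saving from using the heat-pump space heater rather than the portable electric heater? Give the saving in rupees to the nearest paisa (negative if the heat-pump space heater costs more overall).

₹13500.31

portable electric heater: ₹1024.10 + (1862/1000) kW × 3000 h × ₹5.8 = ₹1024.10 + ₹32398.8 = ₹33422.9
heat-pump space heater: ₹12405.79 + (432/1000) kW × 3000 h × ₹5.8 = ₹12405.79 + ₹7516.8 = ₹19922.59
Saving = ₹33422.9 − ₹19922.59 = ₹13500.31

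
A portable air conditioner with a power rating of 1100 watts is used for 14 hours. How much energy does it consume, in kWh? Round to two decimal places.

Energy = 1.1 kW × 14 h = 15.4 kWh

15.40 kWh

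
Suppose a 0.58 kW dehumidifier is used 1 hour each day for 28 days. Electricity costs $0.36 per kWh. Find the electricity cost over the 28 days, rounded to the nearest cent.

$5.85

Runtime = 1 h/day × 28 days = 28 h
Energy = 0.58 kW × 28 h = 16.24 kWh
Cost = 16.24 kWh × $0.36/kWh = $5.85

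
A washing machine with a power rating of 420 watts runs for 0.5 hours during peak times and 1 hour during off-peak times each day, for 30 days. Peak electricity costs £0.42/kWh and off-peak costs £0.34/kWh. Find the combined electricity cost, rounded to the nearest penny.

£6.93

Peak energy = 0.42 kW × 0.5 h × 30 = 6.3 kWh
Off-peak energy = 0.42 kW × 1 h × 30 = 12.6 kWh
Cost = 6.3 × £0.42 + 12.6 × £0.34 = £2.646 + £4.284 = £6.93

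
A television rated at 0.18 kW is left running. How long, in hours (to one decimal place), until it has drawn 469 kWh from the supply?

Hours = 469 kWh ÷ 0.18 kW = 2605.6 h

2605.6 h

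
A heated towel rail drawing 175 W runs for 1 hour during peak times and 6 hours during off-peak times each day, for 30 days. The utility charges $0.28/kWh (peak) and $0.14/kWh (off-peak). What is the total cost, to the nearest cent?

Peak energy = 0.175 kW × 1 h × 30 = 5.25 kWh
Off-peak energy = 0.175 kW × 6 h × 30 = 31.5 kWh
Cost = 5.25 × $0.28 + 31.5 × $0.14 = $1.47 + $4.41 = $5.88

$5.88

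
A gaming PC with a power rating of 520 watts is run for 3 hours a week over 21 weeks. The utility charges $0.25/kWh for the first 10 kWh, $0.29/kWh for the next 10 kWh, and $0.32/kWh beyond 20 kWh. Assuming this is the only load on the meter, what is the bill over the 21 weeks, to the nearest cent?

$9.48

Runtime = 3 h/week × 21 weeks = 63 h
Energy = 0.52 kW × 63 h = 32.76 kWh
Tier 1 (0–10 kWh): 10 × $0.25 = $2.5
Tier 2 (10–20 kWh): 10 × $0.29 = $2.9
Above 20 kWh: 12.76 × $0.32 = $4.0832
Bill = $9.48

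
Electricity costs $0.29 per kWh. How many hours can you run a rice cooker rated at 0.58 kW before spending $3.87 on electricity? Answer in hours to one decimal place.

Energy available = $3.87 ÷ $0.29/kWh = 13.3448 kWh
Hours = 13.3448 kWh ÷ 0.58 kW = 23.0 h

23.0 h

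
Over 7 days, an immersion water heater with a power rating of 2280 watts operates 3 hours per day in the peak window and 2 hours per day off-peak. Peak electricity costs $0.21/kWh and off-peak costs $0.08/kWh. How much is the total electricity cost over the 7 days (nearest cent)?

$12.61

Peak energy = 2.28 kW × 3 h × 7 = 47.88 kWh
Off-peak energy = 2.28 kW × 2 h × 7 = 31.92 kWh
Cost = 47.88 × $0.21 + 31.92 × $0.08 = $10.0548 + $2.5536 = $12.61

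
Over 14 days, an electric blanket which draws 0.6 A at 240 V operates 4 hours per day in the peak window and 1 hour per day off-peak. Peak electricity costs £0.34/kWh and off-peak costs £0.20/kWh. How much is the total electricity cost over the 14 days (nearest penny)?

£3.14

Power = 0.6 A × 240 V = 144 W = 0.144 kW
Peak energy = 0.144 kW × 4 h × 14 = 8.064 kWh
Off-peak energy = 0.144 kW × 1 h × 14 = 2.016 kWh
Cost = 8.064 × £0.34 + 2.016 × £0.20 = £2.74176 + £0.4032 = £3.14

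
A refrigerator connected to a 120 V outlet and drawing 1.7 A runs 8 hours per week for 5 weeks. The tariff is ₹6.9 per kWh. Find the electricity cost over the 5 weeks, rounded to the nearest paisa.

Power = 1.7 A × 120 V = 204 W = 0.204 kW
Runtime = 8 h/week × 5 weeks = 40 h
Energy = 0.204 kW × 40 h = 8.16 kWh
Cost = 8.16 kWh × ₹6.9/kWh = ₹56.30

₹56.30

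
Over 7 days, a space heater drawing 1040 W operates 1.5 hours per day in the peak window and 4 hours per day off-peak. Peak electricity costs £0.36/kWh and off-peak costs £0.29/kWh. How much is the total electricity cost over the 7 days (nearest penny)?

Peak energy = 1.04 kW × 1.5 h × 7 = 10.92 kWh
Off-peak energy = 1.04 kW × 4 h × 7 = 29.12 kWh
Cost = 10.92 × £0.36 + 29.12 × £0.29 = £3.9312 + £8.4448 = £12.38

£12.38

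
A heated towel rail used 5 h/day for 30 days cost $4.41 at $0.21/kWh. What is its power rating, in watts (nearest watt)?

Energy = $4.41 ÷ $0.21/kWh = 21 kWh
Runtime = 5 h/day × 30 days = 150 h
Power = 21 kWh ÷ 150 h = 0.14 kW = 140 W

140 W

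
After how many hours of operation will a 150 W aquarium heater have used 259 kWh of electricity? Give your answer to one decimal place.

1726.7 h

Hours = 259 kWh ÷ 0.15 kW = 1726.7 h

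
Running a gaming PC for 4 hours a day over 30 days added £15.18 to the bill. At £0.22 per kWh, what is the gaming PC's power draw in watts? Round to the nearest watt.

Energy = £15.18 ÷ £0.22/kWh = 69 kWh
Runtime = 4 h/day × 30 days = 120 h
Power = 69 kWh ÷ 120 h = 0.575 kW = 575 W

575 W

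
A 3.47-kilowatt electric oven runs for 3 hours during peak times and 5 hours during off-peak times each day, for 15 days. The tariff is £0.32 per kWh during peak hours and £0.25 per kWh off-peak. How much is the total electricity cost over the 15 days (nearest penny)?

Peak energy = 3.47 kW × 3 h × 15 = 156.15 kWh
Off-peak energy = 3.47 kW × 5 h × 15 = 260.25 kWh
Cost = 156.15 × £0.32 + 260.25 × £0.25 = £49.968 + £65.0625 = £115.03

£115.03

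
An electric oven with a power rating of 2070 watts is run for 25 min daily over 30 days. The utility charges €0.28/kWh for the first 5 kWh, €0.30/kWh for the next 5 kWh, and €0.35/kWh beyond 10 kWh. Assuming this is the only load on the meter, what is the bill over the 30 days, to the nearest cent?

Runtime = 25 min × 30 = 750 min = 12.5 h
Energy = 2.07 kW × 12.5 h = 25.875 kWh
Tier 1 (0–5 kWh): 5 × €0.28 = €1.4
Tier 2 (5–10 kWh): 5 × €0.30 = €1.5
Above 10 kWh: 15.875 × €0.35 = €5.55625
Bill = €8.46

€8.46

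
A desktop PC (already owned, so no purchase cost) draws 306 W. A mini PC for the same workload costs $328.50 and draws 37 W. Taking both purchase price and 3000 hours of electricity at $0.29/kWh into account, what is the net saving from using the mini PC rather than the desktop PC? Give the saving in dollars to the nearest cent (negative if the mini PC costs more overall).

-$94.47

desktop PC: $0.00 + (306/1000) kW × 3000 h × $0.29 = $0.00 + $266.22 = $266.22
mini PC: $328.50 + (37/1000) kW × 3000 h × $0.29 = $328.50 + $32.19 = $360.69
Saving = $266.22 − $360.69 = −$94.47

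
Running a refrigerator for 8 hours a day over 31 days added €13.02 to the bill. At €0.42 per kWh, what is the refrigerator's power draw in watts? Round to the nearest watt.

Energy = €13.02 ÷ €0.42/kWh = 31 kWh
Runtime = 8 h/day × 31 days = 248 h
Power = 31 kWh ÷ 248 h = 0.125 kW = 125 W

125 W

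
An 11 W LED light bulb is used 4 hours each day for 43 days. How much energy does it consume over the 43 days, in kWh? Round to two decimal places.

Runtime = 4 h/day × 43 days = 172 h
Energy = 0.011 kW × 172 h = 1.892 kWh ≈ 1.89 kWh

1.89 kWh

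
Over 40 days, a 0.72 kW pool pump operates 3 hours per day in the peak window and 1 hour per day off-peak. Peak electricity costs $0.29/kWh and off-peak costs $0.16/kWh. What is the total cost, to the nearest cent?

Peak energy = 0.72 kW × 3 h × 40 = 86.4 kWh
Off-peak energy = 0.72 kW × 1 h × 40 = 28.8 kWh
Cost = 86.4 × $0.29 + 28.8 × $0.16 = $25.056 + $4.608 = $29.66

$29.66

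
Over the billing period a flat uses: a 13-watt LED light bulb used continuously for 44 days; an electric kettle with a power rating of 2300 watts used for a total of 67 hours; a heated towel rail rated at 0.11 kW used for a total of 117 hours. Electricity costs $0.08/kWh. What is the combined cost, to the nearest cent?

$14.46

LED light bulb: Runtime = 24 h × 44 = 1056 h
LED light bulb: 0.013 kW × 1056 h = 13.728 kWh
electric kettle: 2.3 kW × 67 h = 154.1 kWh
heated towel rail: 0.11 kW × 117 h = 12.87 kWh
Total energy = 180.698 kWh
Cost = 180.698 × $0.08 = $14.46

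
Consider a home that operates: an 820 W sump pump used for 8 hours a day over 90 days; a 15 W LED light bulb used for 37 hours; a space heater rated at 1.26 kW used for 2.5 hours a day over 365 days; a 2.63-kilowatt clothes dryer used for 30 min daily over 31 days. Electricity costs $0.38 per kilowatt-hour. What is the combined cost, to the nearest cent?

$676.96

sump pump: Runtime = 8 h/day × 90 days = 720 h
sump pump: 0.82 kW × 720 h = 590.4 kWh
LED light bulb: 0.015 kW × 37 h = 0.555 kWh
space heater: Runtime = 2.5 h/day × 365 days = 912.5 h
space heater: 1.26 kW × 912.5 h = 1149.75 kWh
clothes dryer: Runtime = 30 min × 31 = 930 min = 15.5 h
clothes dryer: 2.63 kW × 15.5 h = 40.765 kWh
Total energy = 1781.47 kWh
Cost = 1781.47 × $0.38 = $676.96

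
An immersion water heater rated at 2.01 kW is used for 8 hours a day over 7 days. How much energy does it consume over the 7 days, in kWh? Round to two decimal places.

112.56 kWh

Runtime = 8 h/day × 7 days = 56 h
Energy = 2.01 kW × 56 h = 112.56 kWh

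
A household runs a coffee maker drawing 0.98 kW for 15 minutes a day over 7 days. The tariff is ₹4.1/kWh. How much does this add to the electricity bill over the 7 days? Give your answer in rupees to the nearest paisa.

Runtime = 15 min × 7 = 105 min = 1.75 h
Energy = 0.98 kW × 1.75 h = 1.715 kWh
Cost = 1.715 kWh × ₹4.1/kWh = ₹7.03

₹7.03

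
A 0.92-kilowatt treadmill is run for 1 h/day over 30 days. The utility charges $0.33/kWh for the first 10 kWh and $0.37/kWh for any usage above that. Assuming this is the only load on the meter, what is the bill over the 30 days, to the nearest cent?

Runtime = 1 h/day × 30 days = 30 h
Energy = 0.92 kW × 30 h = 27.6 kWh
Tier 1 (0–10 kWh): 10 × $0.33 = $3.3
Above 10 kWh: 17.6 × $0.37 = $6.512
Bill = $9.81

$9.81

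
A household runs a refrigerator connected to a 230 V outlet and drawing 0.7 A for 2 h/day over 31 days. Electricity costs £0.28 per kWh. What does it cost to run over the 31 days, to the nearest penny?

£2.79

Power = 0.7 A × 230 V = 161 W = 0.161 kW
Runtime = 2 h/day × 31 days = 62 h
Energy = 0.161 kW × 62 h = 9.982 kWh
Cost = 9.982 kWh × £0.28/kWh = £2.79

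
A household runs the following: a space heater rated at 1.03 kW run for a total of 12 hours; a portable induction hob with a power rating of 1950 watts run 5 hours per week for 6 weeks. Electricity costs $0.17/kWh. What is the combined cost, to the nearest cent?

space heater: 1.03 kW × 12 h = 12.36 kWh
portable induction hob: Runtime = 5 h/week × 6 weeks = 30 h
portable induction hob: 1.95 kW × 30 h = 58.5 kWh
Total energy = 70.86 kWh
Cost = 70.86 × $0.17 = $12.05

$12.05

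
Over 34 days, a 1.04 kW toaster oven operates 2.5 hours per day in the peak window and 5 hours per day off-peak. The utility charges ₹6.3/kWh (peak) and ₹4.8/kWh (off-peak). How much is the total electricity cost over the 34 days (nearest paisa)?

Peak energy = 1.04 kW × 2.5 h × 34 = 88.4 kWh
Off-peak energy = 1.04 kW × 5 h × 34 = 176.8 kWh
Cost = 88.4 × ₹6.3 + 176.8 × ₹4.8 = ₹556.92 + ₹848.64 = ₹1405.56

₹1405.56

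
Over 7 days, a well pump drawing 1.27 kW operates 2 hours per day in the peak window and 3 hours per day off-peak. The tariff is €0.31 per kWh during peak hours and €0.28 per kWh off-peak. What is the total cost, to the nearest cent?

Peak energy = 1.27 kW × 2 h × 7 = 17.78 kWh
Off-peak energy = 1.27 kW × 3 h × 7 = 26.67 kWh
Cost = 17.78 × €0.31 + 26.67 × €0.28 = €5.5118 + €7.4676 = €12.98

€12.98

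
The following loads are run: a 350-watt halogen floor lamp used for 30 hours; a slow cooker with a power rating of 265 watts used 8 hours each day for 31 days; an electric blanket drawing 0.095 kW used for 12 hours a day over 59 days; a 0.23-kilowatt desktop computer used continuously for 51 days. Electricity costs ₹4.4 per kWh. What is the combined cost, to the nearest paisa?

₹1870.00

halogen floor lamp: 0.35 kW × 30 h = 10.5 kWh
slow cooker: Runtime = 8 h/day × 31 days = 248 h
slow cooker: 0.265 kW × 248 h = 65.72 kWh
electric blanket: Runtime = 12 h/day × 59 days = 708 h
electric blanket: 0.095 kW × 708 h = 67.26 kWh
desktop computer: Runtime = 24 h × 51 = 1224 h
desktop computer: 0.23 kW × 1224 h = 281.52 kWh
Total energy = 425 kWh
Cost = 425 × ₹4.4 = ₹1870.00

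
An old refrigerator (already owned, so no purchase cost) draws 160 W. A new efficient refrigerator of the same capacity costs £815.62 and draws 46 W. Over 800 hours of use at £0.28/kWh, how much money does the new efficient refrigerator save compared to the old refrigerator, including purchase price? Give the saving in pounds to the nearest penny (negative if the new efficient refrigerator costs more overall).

-£790.08

old refrigerator: £0.00 + (160/1000) kW × 800 h × £0.28 = £0.00 + £35.84 = £35.84
new efficient refrigerator: £815.62 + (46/1000) kW × 800 h × £0.28 = £815.62 + £10.304 = £825.924
Saving = £35.84 − £825.924 = −£790.084 → -£790.08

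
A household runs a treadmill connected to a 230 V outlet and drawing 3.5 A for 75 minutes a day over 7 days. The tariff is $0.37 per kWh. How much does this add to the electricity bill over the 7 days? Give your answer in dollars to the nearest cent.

$2.61

Power = 3.5 A × 230 V = 805 W = 0.805 kW
Runtime = 75 min × 7 = 525 min = 8.75 h
Energy = 0.805 kW × 8.75 h = 7.04375 kWh
Cost = 7.04375 kWh × $0.37/kWh = $2.61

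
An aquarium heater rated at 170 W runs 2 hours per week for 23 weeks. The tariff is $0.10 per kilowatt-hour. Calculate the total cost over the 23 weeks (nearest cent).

$0.78

Runtime = 2 h/week × 23 weeks = 46 h
Energy = 0.17 kW × 46 h = 7.82 kWh
Cost = 7.82 kWh × $0.10/kWh = $0.78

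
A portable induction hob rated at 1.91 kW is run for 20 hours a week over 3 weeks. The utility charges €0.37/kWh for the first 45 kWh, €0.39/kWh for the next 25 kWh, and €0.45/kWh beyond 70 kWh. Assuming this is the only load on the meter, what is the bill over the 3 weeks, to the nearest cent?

Runtime = 20 h/week × 3 weeks = 60 h
Energy = 1.91 kW × 60 h = 114.6 kWh
Tier 1 (0–45 kWh): 45 × €0.37 = €16.65
Tier 2 (45–70 kWh): 25 × €0.39 = €9.75
Above 70 kWh: 44.6 × €0.45 = €20.07
Bill = €46.47

€46.47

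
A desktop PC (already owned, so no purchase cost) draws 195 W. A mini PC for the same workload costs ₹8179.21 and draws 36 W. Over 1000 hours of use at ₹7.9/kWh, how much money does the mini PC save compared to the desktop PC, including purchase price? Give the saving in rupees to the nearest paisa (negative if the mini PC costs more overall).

-₹6923.11

desktop PC: ₹0.00 + (195/1000) kW × 1000 h × ₹7.9 = ₹0.00 + ₹1540.5 = ₹1540.5
mini PC: ₹8179.21 + (36/1000) kW × 1000 h × ₹7.9 = ₹8179.21 + ₹284.4 = ₹8463.61
Saving = ₹1540.5 − ₹8463.61 = −₹6923.11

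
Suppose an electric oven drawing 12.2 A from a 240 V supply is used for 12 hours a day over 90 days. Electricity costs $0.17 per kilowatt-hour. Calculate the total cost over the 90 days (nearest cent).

$537.58

Power = 12.2 A × 240 V = 2928 W = 2.928 kW
Runtime = 12 h/day × 90 days = 1080 h
Energy = 2.928 kW × 1080 h = 3162.24 kWh
Cost = 3162.24 kWh × $0.17/kWh = $537.58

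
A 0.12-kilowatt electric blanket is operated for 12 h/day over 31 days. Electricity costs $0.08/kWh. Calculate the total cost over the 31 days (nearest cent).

Runtime = 12 h/day × 31 days = 372 h
Energy = 0.12 kW × 372 h = 44.64 kWh
Cost = 44.64 kWh × $0.08/kWh = $3.57

$3.57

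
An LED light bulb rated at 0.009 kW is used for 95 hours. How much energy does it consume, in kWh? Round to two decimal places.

0.86 kWh

Energy = 0.009 kW × 95 h = 0.855 kWh ≈ 0.86 kWh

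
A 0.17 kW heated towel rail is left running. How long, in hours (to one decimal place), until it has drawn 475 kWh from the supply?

Hours = 475 kWh ÷ 0.17 kW = 2794.1 h

2794.1 h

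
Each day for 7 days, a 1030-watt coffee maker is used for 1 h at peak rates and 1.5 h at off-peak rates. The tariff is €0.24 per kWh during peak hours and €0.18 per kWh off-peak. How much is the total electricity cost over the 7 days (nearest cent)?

€3.68

Peak energy = 1.03 kW × 1 h × 7 = 7.21 kWh
Off-peak energy = 1.03 kW × 1.5 h × 7 = 10.815 kWh
Cost = 7.21 × €0.24 + 10.815 × €0.18 = €1.7304 + €1.9467 = €3.68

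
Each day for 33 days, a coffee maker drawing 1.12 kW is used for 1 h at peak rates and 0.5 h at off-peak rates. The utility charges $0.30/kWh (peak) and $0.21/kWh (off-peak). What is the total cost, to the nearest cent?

Peak energy = 1.12 kW × 1 h × 33 = 36.96 kWh
Off-peak energy = 1.12 kW × 0.5 h × 33 = 18.48 kWh
Cost = 36.96 × $0.30 + 18.48 × $0.21 = $11.088 + $3.8808 = $14.97

$14.97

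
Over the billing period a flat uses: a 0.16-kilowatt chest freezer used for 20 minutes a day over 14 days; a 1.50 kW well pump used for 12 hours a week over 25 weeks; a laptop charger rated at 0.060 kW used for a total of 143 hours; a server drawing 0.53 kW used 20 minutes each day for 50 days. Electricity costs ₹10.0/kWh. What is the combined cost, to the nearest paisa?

chest freezer: Runtime = 20 min × 14 = 280 min = 4.666666… h
chest freezer: 0.16 kW × 4.666666… h = 0.746666… kWh
well pump: Runtime = 12 h/week × 25 weeks = 300 h
well pump: 1.5 kW × 300 h = 450 kWh
laptop charger: 0.06 kW × 143 h = 8.58 kWh
server: Runtime = 20 min × 50 = 1000 min = 16.666666… h
server: 0.53 kW × 16.666666… h = 8.833333… kWh
Total energy = 468.16 kWh
Cost = 468.16 × ₹10.0 = ₹4681.60

₹4681.60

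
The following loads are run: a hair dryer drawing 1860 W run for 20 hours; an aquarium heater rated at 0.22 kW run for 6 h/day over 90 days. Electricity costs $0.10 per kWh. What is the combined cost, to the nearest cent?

hair dryer: 1.86 kW × 20 h = 37.2 kWh
aquarium heater: Runtime = 6 h/day × 90 days = 540 h
aquarium heater: 0.22 kW × 540 h = 118.8 kWh
Total energy = 156 kWh
Cost = 156 × $0.10 = $15.60

$15.60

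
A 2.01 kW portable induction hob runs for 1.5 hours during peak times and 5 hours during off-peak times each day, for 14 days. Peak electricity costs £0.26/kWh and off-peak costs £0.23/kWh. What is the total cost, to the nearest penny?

£43.34

Peak energy = 2.01 kW × 1.5 h × 14 = 42.21 kWh
Off-peak energy = 2.01 kW × 5 h × 14 = 140.7 kWh
Cost = 42.21 × £0.26 + 140.7 × £0.23 = £10.9746 + £32.361 = £43.34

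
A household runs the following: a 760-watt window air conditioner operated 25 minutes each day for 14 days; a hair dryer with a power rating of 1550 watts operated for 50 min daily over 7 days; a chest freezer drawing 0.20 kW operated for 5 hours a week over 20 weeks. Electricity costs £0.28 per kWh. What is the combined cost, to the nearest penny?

£9.37

window air conditioner: Runtime = 25 min × 14 = 350 min = 5.833333… h
window air conditioner: 0.76 kW × 5.833333… h = 4.433333… kWh
hair dryer: Runtime = 50 min × 7 = 350 min = 5.833333… h
hair dryer: 1.55 kW × 5.833333… h = 9.041666… kWh
chest freezer: Runtime = 5 h/week × 20 weeks = 100 h
chest freezer: 0.2 kW × 100 h = 20 kWh
Total energy = 33.475 kWh
Cost = 33.475 × £0.28 = £9.37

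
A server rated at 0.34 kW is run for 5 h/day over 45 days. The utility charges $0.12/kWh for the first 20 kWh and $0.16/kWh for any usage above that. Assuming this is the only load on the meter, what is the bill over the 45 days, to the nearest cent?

$11.44

Runtime = 5 h/day × 45 days = 225 h
Energy = 0.34 kW × 225 h = 76.5 kWh
Tier 1 (0–20 kWh): 20 × $0.12 = $2.4
Above 20 kWh: 56.5 × $0.16 = $9.04
Bill = $11.44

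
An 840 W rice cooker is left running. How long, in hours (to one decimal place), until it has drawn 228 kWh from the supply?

Hours = 228 kWh ÷ 0.84 kW = 271.4 h

271.4 h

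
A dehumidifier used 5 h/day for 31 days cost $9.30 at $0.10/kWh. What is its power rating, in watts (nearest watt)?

600 W

Energy = $9.30 ÷ $0.10/kWh = 93 kWh
Runtime = 5 h/day × 31 days = 155 h
Power = 93 kWh ÷ 155 h = 0.6 kW = 600 W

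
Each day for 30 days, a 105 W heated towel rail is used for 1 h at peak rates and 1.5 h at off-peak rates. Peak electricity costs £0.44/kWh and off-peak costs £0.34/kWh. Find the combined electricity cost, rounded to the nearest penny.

£2.99

Peak energy = 0.105 kW × 1 h × 30 = 3.15 kWh
Off-peak energy = 0.105 kW × 1.5 h × 30 = 4.725 kWh
Cost = 3.15 × £0.44 + 4.725 × £0.34 = £1.386 + £1.6065 = £2.99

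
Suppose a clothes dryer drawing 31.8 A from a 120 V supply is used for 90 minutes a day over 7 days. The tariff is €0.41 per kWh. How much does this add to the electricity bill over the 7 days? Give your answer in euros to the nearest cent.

€16.43

Power = 31.8 A × 120 V = 3816 W = 3.816 kW
Runtime = 90 min × 7 = 630 min = 10.5 h
Energy = 3.816 kW × 10.5 h = 40.068 kWh
Cost = 40.068 kWh × €0.41/kWh = €16.43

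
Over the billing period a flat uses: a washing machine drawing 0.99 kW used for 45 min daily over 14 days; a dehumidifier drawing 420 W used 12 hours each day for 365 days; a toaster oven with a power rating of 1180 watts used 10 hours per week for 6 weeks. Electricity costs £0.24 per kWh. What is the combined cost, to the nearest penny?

£460.99

washing machine: Runtime = 45 min × 14 = 630 min = 10.5 h
washing machine: 0.99 kW × 10.5 h = 10.395 kWh
dehumidifier: Runtime = 12 h/day × 365 days = 4380 h
dehumidifier: 0.42 kW × 4380 h = 1839.6 kWh
toaster oven: Runtime = 10 h/week × 6 weeks = 60 h
toaster oven: 1.18 kW × 60 h = 70.8 kWh
Total energy = 1920.795 kWh
Cost = 1920.795 × £0.24 = £460.99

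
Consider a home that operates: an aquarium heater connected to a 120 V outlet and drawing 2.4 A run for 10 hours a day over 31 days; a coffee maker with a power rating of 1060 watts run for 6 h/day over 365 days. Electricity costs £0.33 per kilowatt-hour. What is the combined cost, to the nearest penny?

aquarium heater: Power = 2.4 A × 120 V = 288 W = 0.288 kW
aquarium heater: Runtime = 10 h/day × 31 days = 310 h
aquarium heater: 0.288 kW × 310 h = 89.28 kWh
coffee maker: Runtime = 6 h/day × 365 days = 2190 h
coffee maker: 1.06 kW × 2190 h = 2321.4 kWh
Total energy = 2410.68 kWh
Cost = 2410.68 × £0.33 = £795.52

£795.52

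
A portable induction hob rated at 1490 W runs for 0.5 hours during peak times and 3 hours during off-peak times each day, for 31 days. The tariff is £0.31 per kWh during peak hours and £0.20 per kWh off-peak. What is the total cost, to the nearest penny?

£34.87

Peak energy = 1.49 kW × 0.5 h × 31 = 23.095 kWh
Off-peak energy = 1.49 kW × 3 h × 31 = 138.57 kWh
Cost = 23.095 × £0.31 + 138.57 × £0.20 = £7.15945 + £27.714 = £34.87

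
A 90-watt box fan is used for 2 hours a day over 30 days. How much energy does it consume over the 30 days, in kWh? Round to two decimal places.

5.40 kWh

Runtime = 2 h/day × 30 days = 60 h
Energy = 0.09 kW × 60 h = 5.4 kWh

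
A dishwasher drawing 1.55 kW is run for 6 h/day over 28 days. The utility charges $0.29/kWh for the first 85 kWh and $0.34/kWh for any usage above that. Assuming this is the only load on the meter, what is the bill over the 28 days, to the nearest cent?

Runtime = 6 h/day × 28 days = 168 h
Energy = 1.55 kW × 168 h = 260.4 kWh
Tier 1 (0–85 kWh): 85 × $0.29 = $24.65
Above 85 kWh: 175.4 × $0.34 = $59.636
Bill = $84.29

$84.29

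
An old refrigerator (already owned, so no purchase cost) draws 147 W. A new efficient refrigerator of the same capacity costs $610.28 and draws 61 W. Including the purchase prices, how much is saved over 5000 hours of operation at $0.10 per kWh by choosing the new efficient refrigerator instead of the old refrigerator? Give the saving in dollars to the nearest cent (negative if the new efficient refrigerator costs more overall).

-$567.28

old refrigerator: $0.00 + (147/1000) kW × 5000 h × $0.10 = $0.00 + $73.5 = $73.5
new efficient refrigerator: $610.28 + (61/1000) kW × 5000 h × $0.10 = $610.28 + $30.5 = $640.78
Saving = $73.5 − $640.78 = −$567.28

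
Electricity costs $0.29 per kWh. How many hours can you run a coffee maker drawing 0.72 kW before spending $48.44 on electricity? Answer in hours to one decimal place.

Energy available = $48.44 ÷ $0.29/kWh = 167.0345 kWh
Hours = 167.0345 kWh ÷ 0.72 kW = 232.0 h

232.0 h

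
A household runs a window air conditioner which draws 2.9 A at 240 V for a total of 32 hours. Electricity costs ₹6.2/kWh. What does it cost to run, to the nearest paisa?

₹138.09

Power = 2.9 A × 240 V = 696 W = 0.696 kW
Energy = 0.696 kW × 32 h = 22.272 kWh
Cost = 22.272 kWh × ₹6.2/kWh = ₹138.09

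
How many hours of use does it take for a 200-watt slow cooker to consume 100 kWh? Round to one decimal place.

500.0 h

Hours = 100 kWh ÷ 0.2 kW = 500.0 h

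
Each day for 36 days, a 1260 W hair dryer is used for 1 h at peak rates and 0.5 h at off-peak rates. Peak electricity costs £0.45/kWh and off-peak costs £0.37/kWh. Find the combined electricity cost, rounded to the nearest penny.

£28.80

Peak energy = 1.26 kW × 1 h × 36 = 45.36 kWh
Off-peak energy = 1.26 kW × 0.5 h × 36 = 22.68 kWh
Cost = 45.36 × £0.45 + 22.68 × £0.37 = £20.412 + £8.3916 = £28.80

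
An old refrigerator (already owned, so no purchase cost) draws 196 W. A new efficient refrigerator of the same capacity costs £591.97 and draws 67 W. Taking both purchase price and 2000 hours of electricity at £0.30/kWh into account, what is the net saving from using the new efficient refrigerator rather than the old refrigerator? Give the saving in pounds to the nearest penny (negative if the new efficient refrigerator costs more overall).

-£514.57

old refrigerator: £0.00 + (196/1000) kW × 2000 h × £0.30 = £0.00 + £117.6 = £117.6
new efficient refrigerator: £591.97 + (67/1000) kW × 2000 h × £0.30 = £591.97 + £40.2 = £632.17
Saving = £117.6 − £632.17 = −£514.57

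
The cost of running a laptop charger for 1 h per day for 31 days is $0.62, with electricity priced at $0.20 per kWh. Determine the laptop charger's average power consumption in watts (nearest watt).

100 W

Energy = $0.62 ÷ $0.20/kWh = 3.1 kWh
Runtime = 1 h/day × 31 days = 31 h
Power = 3.1 kWh ÷ 31 h = 0.1 kW = 100 W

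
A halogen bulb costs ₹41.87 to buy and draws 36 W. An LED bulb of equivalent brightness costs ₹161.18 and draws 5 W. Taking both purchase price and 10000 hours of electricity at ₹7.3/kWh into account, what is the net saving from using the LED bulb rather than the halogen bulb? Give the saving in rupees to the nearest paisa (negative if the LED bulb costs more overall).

₹2143.69

halogen bulb: ₹41.87 + (36/1000) kW × 10000 h × ₹7.3 = ₹41.87 + ₹2628 = ₹2669.87
LED bulb: ₹161.18 + (5/1000) kW × 10000 h × ₹7.3 = ₹161.18 + ₹365 = ₹526.18
Saving = ₹2669.87 − ₹526.18 = ₹2143.69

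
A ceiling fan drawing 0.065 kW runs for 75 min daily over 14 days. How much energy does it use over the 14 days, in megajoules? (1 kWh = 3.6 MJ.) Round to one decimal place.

4.1 MJ

Runtime = 75 min × 14 = 1050 min = 17.5 h
Energy = 0.065 kW × 17.5 h = 1.1375 kWh
= 1.1375 × 3.6 MJ = 4.1 MJ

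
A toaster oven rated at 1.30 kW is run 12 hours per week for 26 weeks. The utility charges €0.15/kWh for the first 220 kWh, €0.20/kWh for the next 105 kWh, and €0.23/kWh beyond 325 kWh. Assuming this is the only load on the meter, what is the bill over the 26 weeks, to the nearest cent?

€72.54

Runtime = 12 h/week × 26 weeks = 312 h
Energy = 1.3 kW × 312 h = 405.6 kWh
Tier 1 (0–220 kWh): 220 × €0.15 = €33
Tier 2 (220–325 kWh): 105 × €0.20 = €21
Above 325 kWh: 80.6 × €0.23 = €18.538
Bill = €72.54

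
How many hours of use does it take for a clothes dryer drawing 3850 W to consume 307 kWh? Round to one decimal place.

Hours = 307 kWh ÷ 3.85 kW = 79.7 h

79.7 h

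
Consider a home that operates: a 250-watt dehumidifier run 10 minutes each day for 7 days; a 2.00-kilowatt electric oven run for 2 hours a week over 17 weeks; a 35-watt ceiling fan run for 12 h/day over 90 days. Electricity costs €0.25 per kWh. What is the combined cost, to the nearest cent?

dehumidifier: Runtime = 10 min × 7 = 70 min = 1.166666… h
dehumidifier: 0.25 kW × 1.166666… h = 0.291666… kWh
electric oven: Runtime = 2 h/week × 17 weeks = 34 h
electric oven: 2 kW × 34 h = 68 kWh
ceiling fan: Runtime = 12 h/day × 90 days = 1080 h
ceiling fan: 0.035 kW × 1080 h = 37.8 kWh
Total energy = 106.091666… kWh
Cost = 106.091666… × €0.25 = €26.52

€26.52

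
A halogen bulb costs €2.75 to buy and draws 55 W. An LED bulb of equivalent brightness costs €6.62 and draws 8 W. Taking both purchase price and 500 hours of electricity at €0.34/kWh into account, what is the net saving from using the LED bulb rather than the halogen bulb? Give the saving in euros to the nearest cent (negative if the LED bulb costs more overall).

€4.12

halogen bulb: €2.75 + (55/1000) kW × 500 h × €0.34 = €2.75 + €9.35 = €12.1
LED bulb: €6.62 + (8/1000) kW × 500 h × €0.34 = €6.62 + €1.36 = €7.98
Saving = €12.1 − €7.98 = €4.12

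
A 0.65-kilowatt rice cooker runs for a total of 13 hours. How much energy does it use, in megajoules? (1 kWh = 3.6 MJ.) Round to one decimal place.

Energy = 0.65 kW × 13 h = 8.45 kWh
= 8.45 × 3.6 MJ = 30.4 MJ

30.4 MJ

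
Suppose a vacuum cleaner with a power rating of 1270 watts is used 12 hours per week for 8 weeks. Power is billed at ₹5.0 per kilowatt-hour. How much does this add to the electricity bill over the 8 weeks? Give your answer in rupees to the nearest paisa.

₹609.60

Runtime = 12 h/week × 8 weeks = 96 h
Energy = 1.27 kW × 96 h = 121.92 kWh
Cost = 121.92 kWh × ₹5.0/kWh = ₹609.60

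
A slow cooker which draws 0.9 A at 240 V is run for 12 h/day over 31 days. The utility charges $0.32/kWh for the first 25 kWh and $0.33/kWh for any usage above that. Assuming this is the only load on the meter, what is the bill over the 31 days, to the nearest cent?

$26.27

Power = 0.9 A × 240 V = 216 W = 0.216 kW
Runtime = 12 h/day × 31 days = 372 h
Energy = 0.216 kW × 372 h = 80.352 kWh
Tier 1 (0–25 kWh): 25 × $0.32 = $8
Above 25 kWh: 55.352 × $0.33 = $18.26616
Bill = $26.27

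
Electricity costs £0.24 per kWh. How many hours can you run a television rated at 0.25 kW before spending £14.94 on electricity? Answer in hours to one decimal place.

249.0 h

Energy available = £14.94 ÷ £0.24/kWh = 62.25 kWh
Hours = 62.25 kWh ÷ 0.25 kW = 249.0 h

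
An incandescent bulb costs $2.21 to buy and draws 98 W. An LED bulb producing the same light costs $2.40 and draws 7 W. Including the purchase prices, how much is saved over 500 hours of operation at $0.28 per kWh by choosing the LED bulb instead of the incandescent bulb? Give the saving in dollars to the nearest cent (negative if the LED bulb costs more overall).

incandescent bulb: $2.21 + (98/1000) kW × 500 h × $0.28 = $2.21 + $13.72 = $15.93
LED bulb: $2.40 + (7/1000) kW × 500 h × $0.28 = $2.40 + $0.98 = $3.38
Saving = $15.93 − $3.38 = $12.55

$12.55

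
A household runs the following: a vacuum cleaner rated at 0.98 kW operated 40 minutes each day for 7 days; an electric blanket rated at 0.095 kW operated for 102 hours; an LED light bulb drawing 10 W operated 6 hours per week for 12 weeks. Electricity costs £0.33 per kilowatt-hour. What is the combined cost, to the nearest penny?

vacuum cleaner: Runtime = 40 min × 7 = 280 min = 4.666666… h
vacuum cleaner: 0.98 kW × 4.666666… h = 4.573333… kWh
electric blanket: 0.095 kW × 102 h = 9.69 kWh
LED light bulb: Runtime = 6 h/week × 12 weeks = 72 h
LED light bulb: 0.01 kW × 72 h = 0.72 kWh
Total energy = 14.983333… kWh
Cost = 14.983333… × £0.33 = £4.94

£4.94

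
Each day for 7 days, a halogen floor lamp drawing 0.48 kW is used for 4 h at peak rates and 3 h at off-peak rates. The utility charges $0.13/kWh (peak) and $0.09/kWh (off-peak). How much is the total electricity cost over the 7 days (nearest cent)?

$2.65

Peak energy = 0.48 kW × 4 h × 7 = 13.44 kWh
Off-peak energy = 0.48 kW × 3 h × 7 = 10.08 kWh
Cost = 13.44 × $0.13 + 10.08 × $0.09 = $1.7472 + $0.9072 = $2.65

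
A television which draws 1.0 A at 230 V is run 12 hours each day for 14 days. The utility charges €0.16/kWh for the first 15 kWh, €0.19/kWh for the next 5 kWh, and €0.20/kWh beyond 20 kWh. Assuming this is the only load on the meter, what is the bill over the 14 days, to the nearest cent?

€7.08

Power = 1.0 A × 230 V = 230 W = 0.23 kW
Runtime = 12 h/day × 14 days = 168 h
Energy = 0.23 kW × 168 h = 38.64 kWh
Tier 1 (0–15 kWh): 15 × €0.16 = €2.4
Tier 2 (15–20 kWh): 5 × €0.19 = €0.95
Above 20 kWh: 18.64 × €0.20 = €3.728
Bill = €7.08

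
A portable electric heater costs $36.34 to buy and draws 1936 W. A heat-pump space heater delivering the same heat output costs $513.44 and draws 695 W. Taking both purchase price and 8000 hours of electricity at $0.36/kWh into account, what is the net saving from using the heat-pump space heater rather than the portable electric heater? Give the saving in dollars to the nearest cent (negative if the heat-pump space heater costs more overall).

$3096.98

portable electric heater: $36.34 + (1936/1000) kW × 8000 h × $0.36 = $36.34 + $5575.68 = $5612.02
heat-pump space heater: $513.44 + (695/1000) kW × 8000 h × $0.36 = $513.44 + $2001.6 = $2515.04
Saving = $5612.02 − $2515.04 = $3096.98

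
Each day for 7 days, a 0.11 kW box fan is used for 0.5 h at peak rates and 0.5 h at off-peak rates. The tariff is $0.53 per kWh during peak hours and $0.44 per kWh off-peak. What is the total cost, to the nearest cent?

$0.37

Peak energy = 0.11 kW × 0.5 h × 7 = 0.385 kWh
Off-peak energy = 0.11 kW × 0.5 h × 7 = 0.385 kWh
Cost = 0.385 × $0.53 + 0.385 × $0.44 = $0.20405 + $0.1694 = $0.37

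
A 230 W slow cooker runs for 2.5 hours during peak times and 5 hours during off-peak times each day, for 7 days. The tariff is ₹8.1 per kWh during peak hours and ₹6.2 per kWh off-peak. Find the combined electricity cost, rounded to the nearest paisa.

₹82.51

Peak energy = 0.23 kW × 2.5 h × 7 = 4.025 kWh
Off-peak energy = 0.23 kW × 5 h × 7 = 8.05 kWh
Cost = 4.025 × ₹8.1 + 8.05 × ₹6.2 = ₹32.6025 + ₹49.91 = ₹82.51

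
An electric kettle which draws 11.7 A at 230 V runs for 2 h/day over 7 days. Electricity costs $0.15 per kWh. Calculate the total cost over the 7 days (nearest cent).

$5.65

Power = 11.7 A × 230 V = 2691 W = 2.691 kW
Runtime = 2 h/day × 7 days = 14 h
Energy = 2.691 kW × 14 h = 37.674 kWh
Cost = 37.674 kWh × $0.15/kWh = $5.65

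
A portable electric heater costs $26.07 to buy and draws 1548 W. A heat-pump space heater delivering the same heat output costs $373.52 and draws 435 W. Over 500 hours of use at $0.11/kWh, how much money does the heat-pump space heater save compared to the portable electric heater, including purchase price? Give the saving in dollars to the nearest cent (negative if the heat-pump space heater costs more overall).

-$286.24

portable electric heater: $26.07 + (1548/1000) kW × 500 h × $0.11 = $26.07 + $85.14 = $111.21
heat-pump space heater: $373.52 + (435/1000) kW × 500 h × $0.11 = $373.52 + $23.925 = $397.445
Saving = $111.21 − $397.445 = −$286.235 → -$286.24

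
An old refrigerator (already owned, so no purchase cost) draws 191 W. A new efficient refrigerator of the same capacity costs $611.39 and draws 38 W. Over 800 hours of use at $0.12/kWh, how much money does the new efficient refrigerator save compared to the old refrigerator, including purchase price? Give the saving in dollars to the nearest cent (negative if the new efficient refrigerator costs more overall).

-$596.70

old refrigerator: $0.00 + (191/1000) kW × 800 h × $0.12 = $0.00 + $18.336 = $18.336
new efficient refrigerator: $611.39 + (38/1000) kW × 800 h × $0.12 = $611.39 + $3.648 = $615.038
Saving = $18.336 − $615.038 = −$596.702 → -$596.70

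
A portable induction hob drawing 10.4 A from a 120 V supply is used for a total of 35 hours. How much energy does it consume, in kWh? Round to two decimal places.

Power = 10.4 A × 120 V = 1248 W = 1.248 kW
Energy = 1.248 kW × 35 h = 43.68 kWh

43.68 kWh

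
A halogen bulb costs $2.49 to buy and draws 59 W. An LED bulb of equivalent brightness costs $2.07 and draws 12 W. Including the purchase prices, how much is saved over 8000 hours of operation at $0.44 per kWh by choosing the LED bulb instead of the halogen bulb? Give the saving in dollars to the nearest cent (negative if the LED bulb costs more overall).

$165.86

halogen bulb: $2.49 + (59/1000) kW × 8000 h × $0.44 = $2.49 + $207.68 = $210.17
LED bulb: $2.07 + (12/1000) kW × 8000 h × $0.44 = $2.07 + $42.24 = $44.31
Saving = $210.17 − $44.31 = $165.86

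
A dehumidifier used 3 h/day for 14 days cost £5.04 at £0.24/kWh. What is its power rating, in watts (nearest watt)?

500 W

Energy = £5.04 ÷ £0.24/kWh = 21 kWh
Runtime = 3 h/day × 14 days = 42 h
Power = 21 kWh ÷ 42 h = 0.5 kW = 500 W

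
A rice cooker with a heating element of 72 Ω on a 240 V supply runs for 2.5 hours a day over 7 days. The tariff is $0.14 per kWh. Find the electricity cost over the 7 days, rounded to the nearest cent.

$1.96

Power = V²/R = 240²/72 = 800 W = 0.8 kW
Runtime = 2.5 h/day × 7 days = 17.5 h
Energy = 0.8 kW × 17.5 h = 14 kWh
Cost = 14 kWh × $0.14/kWh = $1.96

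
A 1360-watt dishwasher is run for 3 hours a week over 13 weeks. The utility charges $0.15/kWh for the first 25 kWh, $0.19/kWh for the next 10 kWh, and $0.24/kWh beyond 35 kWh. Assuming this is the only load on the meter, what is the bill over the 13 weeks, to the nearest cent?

Runtime = 3 h/week × 13 weeks = 39 h
Energy = 1.36 kW × 39 h = 53.04 kWh
Tier 1 (0–25 kWh): 25 × $0.15 = $3.75
Tier 2 (25–35 kWh): 10 × $0.19 = $1.9
Above 35 kWh: 18.04 × $0.24 = $4.3296
Bill = $9.98

$9.98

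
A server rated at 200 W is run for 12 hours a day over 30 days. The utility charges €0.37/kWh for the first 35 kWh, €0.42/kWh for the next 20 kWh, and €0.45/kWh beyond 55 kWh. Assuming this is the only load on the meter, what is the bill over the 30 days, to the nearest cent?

Runtime = 12 h/day × 30 days = 360 h
Energy = 0.2 kW × 360 h = 72 kWh
Tier 1 (0–35 kWh): 35 × €0.37 = €12.95
Tier 2 (35–55 kWh): 20 × €0.42 = €8.4
Above 55 kWh: 17 × €0.45 = €7.65
Bill = €29.00

€29.00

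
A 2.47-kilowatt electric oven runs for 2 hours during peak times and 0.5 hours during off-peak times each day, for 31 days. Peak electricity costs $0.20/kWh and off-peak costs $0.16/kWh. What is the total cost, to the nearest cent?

$36.75

Peak energy = 2.47 kW × 2 h × 31 = 153.14 kWh
Off-peak energy = 2.47 kW × 0.5 h × 31 = 38.285 kWh
Cost = 153.14 × $0.20 + 38.285 × $0.16 = $30.628 + $6.1256 = $36.75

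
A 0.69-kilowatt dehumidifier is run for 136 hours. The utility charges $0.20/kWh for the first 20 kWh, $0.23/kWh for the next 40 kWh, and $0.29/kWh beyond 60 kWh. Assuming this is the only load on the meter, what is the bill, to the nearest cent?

$23.01

Energy = 0.69 kW × 136 h = 93.84 kWh
Tier 1 (0–20 kWh): 20 × $0.20 = $4
Tier 2 (20–60 kWh): 40 × $0.23 = $9.2
Above 60 kWh: 33.84 × $0.29 = $9.8136
Bill = $23.01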